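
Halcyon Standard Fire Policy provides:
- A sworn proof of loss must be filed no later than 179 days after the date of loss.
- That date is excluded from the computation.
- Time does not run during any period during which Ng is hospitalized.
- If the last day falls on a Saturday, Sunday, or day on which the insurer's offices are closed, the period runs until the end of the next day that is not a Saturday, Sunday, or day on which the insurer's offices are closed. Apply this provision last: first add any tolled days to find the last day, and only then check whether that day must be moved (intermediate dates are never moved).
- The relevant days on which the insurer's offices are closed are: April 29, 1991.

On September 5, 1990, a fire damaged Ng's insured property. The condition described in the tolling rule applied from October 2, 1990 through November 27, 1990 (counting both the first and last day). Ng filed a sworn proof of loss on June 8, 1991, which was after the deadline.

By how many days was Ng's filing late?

179 days after September 5, 1990 is March 3, 1991.
From October 2, 1990 through November 27, 1990 inclusive is 57 days; tolling adds 57 days: March 3, 1991 + 57 days = April 29, 1991.
April 29, 1991 is a listed holiday. The next qualifying day is April 30, 1991.
The deadline is April 30, 1991; from April 30, 1991 to June 8, 1991 is 39 days.

39 days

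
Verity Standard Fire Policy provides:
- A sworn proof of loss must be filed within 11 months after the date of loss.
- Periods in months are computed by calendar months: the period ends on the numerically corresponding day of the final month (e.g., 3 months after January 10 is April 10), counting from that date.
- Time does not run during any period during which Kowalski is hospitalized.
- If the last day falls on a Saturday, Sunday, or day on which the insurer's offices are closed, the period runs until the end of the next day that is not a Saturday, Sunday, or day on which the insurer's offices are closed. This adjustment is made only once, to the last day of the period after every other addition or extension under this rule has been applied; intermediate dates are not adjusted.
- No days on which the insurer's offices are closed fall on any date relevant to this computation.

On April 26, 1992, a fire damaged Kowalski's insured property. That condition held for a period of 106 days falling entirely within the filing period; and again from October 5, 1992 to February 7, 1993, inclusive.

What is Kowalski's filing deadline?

November 15, 1993

11 months after April 26, 1992 is March 26, 1993.
Tolling adds 106 days: March 26, 1993 + 106 days = July 10, 1993.
From October 5, 1992 through February 7, 1993 inclusive is 126 days; tolling adds 126 days: July 10, 1993 + 126 days = November 13, 1993.
November 13, 1993 is Saturday; November 14, 1993 is Sunday. The next qualifying day is November 15, 1993.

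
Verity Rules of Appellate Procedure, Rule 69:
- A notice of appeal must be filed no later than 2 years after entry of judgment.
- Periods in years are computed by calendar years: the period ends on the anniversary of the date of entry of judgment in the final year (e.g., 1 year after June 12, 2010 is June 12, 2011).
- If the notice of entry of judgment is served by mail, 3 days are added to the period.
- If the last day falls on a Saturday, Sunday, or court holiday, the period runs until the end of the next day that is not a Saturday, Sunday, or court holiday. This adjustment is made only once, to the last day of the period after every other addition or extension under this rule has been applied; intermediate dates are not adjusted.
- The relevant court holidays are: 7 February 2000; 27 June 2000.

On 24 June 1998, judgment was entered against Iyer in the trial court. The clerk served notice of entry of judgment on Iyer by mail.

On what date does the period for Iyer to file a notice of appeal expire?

2 years after 24 June 1998 is June 24, 2000.
Service was by mail, adding 3 days: June 24, 2000 + 3 days = June 27, 2000.
June 27, 2000 is a listed holiday. The next qualifying day is June 28, 2000.

June 28, 2000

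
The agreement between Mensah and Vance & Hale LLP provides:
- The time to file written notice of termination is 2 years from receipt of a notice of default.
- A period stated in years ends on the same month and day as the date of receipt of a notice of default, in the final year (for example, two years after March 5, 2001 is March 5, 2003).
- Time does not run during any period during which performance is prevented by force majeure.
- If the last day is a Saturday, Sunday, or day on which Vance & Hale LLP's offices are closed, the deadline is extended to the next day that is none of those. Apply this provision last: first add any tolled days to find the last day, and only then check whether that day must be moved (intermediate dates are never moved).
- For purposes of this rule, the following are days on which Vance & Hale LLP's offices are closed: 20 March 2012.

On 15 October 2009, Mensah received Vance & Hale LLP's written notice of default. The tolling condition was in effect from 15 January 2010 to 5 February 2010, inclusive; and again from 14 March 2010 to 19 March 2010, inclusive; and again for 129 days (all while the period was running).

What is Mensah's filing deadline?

2 years after 15 October 2009 is October 15, 2011.
From January 15, 2010 through February 5, 2010 inclusive is 22 days; tolling adds 22 days: October 15, 2011 + 22 days = November 6, 2011.
From March 14, 2010 through March 19, 2010 inclusive is 6 days; tolling adds 6 days: November 6, 2011 + 6 days = November 12, 2011.
Tolling adds 129 days: November 12, 2011 + 129 days = March 20, 2012.
March 20, 2012 is a listed holiday. The next qualifying day is March 21, 2012.

March 21, 2012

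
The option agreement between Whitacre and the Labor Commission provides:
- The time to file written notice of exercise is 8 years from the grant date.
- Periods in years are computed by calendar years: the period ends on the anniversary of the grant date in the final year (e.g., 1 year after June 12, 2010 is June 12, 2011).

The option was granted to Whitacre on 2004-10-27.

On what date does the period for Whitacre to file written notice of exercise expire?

8 years after 2004-10-27 is October 27, 2012.

October 27, 2012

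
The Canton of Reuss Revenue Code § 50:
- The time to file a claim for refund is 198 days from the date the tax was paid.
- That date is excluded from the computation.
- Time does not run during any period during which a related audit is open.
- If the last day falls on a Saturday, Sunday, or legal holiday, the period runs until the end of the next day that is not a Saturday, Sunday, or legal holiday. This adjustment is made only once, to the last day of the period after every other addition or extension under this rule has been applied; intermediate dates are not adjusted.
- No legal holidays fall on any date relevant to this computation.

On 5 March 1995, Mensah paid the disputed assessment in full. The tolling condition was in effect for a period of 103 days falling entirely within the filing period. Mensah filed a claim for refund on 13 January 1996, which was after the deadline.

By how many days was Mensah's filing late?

12 days

198 days after 5 March 1995 is September 19, 1995.
Tolling adds 103 days: September 19, 1995 + 103 days = December 31, 1995.
December 31, 1995 is Sunday. The next qualifying day is January 1, 1996.
The deadline is January 1, 1996; from January 1, 1996 to January 13, 1996 is 12 days.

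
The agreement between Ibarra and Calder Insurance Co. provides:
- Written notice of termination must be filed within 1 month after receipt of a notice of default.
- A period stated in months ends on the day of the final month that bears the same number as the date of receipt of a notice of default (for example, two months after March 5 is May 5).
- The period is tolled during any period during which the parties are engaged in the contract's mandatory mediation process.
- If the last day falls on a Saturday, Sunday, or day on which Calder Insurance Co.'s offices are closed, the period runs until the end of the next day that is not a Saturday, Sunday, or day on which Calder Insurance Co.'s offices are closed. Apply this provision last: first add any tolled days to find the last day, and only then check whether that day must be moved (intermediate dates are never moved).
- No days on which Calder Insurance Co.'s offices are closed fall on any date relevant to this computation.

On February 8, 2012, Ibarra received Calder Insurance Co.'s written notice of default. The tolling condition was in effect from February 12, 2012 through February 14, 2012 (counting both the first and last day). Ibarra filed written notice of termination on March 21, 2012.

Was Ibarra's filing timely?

1 month after February 8, 2012 is March 8, 2012.
From February 12, 2012 through February 14, 2012 inclusive is 3 days; tolling adds 3 days: March 8, 2012 + 3 days = March 11, 2012.
March 11, 2012 is Sunday. The next qualifying day is March 12, 2012.
The deadline is March 12, 2012; the filing on March 21, 2012 is after that date.

No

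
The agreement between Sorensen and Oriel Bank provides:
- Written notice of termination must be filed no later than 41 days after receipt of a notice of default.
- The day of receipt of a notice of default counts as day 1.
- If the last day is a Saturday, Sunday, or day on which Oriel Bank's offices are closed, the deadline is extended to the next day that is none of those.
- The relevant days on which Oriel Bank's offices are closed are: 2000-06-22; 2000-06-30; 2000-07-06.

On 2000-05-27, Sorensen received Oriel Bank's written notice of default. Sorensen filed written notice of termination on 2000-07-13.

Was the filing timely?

Counting 2000-05-27 as day 1, day 41 is July 6, 2000.
July 6, 2000 is a listed holiday. The next qualifying day is July 7, 2000.
The deadline is July 7, 2000; the filing on July 13, 2000 is after that date.

No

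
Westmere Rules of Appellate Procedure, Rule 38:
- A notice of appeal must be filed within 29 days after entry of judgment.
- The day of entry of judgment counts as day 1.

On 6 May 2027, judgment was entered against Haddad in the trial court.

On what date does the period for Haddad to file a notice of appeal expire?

June 3, 2027

Counting 6 May 2027 as day 1, day 29 is June 3, 2027.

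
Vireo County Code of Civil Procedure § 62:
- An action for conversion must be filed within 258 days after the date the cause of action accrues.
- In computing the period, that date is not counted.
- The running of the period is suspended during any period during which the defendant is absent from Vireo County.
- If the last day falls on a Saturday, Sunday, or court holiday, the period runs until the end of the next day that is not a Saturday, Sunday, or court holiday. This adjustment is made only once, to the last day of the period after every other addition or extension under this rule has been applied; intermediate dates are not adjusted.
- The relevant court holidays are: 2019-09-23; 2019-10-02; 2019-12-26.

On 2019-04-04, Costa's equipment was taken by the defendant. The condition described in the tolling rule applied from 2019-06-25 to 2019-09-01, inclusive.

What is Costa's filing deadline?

258 days after 2019-04-04 is December 18, 2019.
From June 25, 2019 through September 1, 2019 inclusive is 69 days; tolling adds 69 days: December 18, 2019 + 69 days = February 25, 2020.
February 25, 2020 is a Tuesday and not a court holiday, so no extension applies.

February 25, 2020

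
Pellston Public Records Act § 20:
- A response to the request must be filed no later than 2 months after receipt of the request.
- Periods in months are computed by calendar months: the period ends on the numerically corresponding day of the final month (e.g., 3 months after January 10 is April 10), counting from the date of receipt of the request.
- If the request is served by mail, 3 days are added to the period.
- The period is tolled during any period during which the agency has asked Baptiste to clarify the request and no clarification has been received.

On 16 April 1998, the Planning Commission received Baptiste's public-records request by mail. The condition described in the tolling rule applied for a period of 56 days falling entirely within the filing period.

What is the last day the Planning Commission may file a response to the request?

2 months after 16 April 1998 is June 16, 1998.
Service was by mail, adding 3 days: June 16, 1998 + 3 days = June 19, 1998.
Tolling adds 56 days: June 19, 1998 + 56 days = August 14, 1998.

August 14, 1998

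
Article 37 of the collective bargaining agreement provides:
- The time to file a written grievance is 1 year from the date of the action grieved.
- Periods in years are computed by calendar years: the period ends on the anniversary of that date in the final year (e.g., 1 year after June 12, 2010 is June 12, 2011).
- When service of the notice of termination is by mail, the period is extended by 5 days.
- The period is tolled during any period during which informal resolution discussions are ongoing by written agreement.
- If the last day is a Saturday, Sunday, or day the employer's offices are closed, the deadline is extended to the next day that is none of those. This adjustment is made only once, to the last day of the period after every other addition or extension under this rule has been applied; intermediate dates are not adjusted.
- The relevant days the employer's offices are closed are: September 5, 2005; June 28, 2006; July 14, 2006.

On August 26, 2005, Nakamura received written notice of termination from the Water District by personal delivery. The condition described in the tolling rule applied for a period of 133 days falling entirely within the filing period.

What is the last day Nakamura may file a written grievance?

January 8, 2007

1 year after August 26, 2005 is August 26, 2006.
Service was not by mail, so no mail extension applies.
Tolling adds 133 days: August 26, 2006 + 133 days = January 6, 2007.
January 6, 2007 is Saturday; January 7, 2007 is Sunday. The next qualifying day is January 8, 2007.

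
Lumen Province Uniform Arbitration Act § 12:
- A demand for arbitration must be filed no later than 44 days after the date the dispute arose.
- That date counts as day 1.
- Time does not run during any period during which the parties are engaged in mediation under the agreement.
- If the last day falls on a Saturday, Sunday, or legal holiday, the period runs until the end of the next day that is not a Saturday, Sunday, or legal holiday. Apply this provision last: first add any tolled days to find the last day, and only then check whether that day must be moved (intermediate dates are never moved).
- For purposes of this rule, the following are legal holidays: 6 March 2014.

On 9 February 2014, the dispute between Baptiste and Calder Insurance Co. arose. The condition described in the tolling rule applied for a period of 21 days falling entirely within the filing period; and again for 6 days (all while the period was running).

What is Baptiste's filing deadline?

April 21, 2014

Counting 9 February 2014 as day 1, day 44 is March 24, 2014.
Tolling adds 21 days: March 24, 2014 + 21 days = April 14, 2014.
Tolling adds 6 days: April 14, 2014 + 6 days = April 20, 2014.
April 20, 2014 is Sunday. The next qualifying day is April 21, 2014.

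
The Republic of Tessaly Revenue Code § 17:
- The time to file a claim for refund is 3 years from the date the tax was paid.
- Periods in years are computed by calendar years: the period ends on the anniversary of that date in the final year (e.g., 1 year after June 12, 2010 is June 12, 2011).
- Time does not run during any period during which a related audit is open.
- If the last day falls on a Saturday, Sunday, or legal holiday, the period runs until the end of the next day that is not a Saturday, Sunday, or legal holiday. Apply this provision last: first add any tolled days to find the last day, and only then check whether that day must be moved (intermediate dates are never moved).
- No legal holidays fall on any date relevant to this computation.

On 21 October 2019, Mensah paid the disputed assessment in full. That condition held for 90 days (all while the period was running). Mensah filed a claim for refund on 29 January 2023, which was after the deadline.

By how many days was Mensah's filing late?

3 years after 21 October 2019 is October 21, 2022.
Tolling adds 90 days: October 21, 2022 + 90 days = January 19, 2023.
January 19, 2023 is a Thursday and not a legal holiday, so no extension applies.
The deadline is January 19, 2023; from January 19, 2023 to January 29, 2023 is 10 days.

10 days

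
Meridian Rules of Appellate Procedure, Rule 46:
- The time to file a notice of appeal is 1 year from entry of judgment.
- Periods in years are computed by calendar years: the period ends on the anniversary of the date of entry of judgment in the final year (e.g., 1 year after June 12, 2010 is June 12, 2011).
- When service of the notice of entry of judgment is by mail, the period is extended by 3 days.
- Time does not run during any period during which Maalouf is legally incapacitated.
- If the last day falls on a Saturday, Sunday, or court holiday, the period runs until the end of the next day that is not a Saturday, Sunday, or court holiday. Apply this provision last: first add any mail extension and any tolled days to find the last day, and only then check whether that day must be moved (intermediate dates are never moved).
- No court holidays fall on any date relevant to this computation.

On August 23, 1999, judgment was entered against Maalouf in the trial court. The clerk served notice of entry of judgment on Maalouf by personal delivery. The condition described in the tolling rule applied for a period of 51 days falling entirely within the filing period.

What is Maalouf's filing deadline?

1 year after August 23, 1999 is August 23, 2000.
Service was not by mail, so no mail extension applies.
Tolling adds 51 days: August 23, 2000 + 51 days = October 13, 2000.
October 13, 2000 is a Friday and not a court holiday, so no extension applies.

October 13, 2000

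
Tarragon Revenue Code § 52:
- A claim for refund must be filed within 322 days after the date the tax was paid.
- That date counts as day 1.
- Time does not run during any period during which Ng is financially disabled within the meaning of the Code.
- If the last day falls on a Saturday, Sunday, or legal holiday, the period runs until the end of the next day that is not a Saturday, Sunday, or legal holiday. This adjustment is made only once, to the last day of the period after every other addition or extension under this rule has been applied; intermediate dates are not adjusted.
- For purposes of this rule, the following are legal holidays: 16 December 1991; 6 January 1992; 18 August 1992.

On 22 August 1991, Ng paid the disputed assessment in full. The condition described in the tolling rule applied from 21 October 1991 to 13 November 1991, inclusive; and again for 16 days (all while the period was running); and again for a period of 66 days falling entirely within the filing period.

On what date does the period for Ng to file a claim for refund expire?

October 22, 1992

Counting 22 August 1991 as day 1, day 322 is July 8, 1992.
From October 21, 1991 through November 13, 1991 inclusive is 24 days; tolling adds 24 days: July 8, 1992 + 24 days = August 1, 1992.
Tolling adds 16 days: August 1, 1992 + 16 days = August 17, 1992.
Tolling adds 66 days: August 17, 1992 + 66 days = October 22, 1992.
October 22, 1992 is a Thursday and not a legal holiday, so no extension applies.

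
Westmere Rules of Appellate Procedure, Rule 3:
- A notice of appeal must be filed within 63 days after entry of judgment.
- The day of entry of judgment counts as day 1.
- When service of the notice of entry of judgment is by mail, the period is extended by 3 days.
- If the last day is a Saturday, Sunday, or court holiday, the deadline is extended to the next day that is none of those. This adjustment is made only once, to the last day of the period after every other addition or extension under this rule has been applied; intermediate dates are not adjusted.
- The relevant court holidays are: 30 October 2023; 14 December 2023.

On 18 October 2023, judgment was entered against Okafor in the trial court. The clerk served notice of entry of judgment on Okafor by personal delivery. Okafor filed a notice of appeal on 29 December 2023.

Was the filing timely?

Counting 18 October 2023 as day 1, day 63 is December 19, 2023.
Service was not by mail, so no mail extension applies.
December 19, 2023 is a Tuesday and not a court holiday, so no extension applies.
The deadline is December 19, 2023; the filing on December 29, 2023 is after that date.

No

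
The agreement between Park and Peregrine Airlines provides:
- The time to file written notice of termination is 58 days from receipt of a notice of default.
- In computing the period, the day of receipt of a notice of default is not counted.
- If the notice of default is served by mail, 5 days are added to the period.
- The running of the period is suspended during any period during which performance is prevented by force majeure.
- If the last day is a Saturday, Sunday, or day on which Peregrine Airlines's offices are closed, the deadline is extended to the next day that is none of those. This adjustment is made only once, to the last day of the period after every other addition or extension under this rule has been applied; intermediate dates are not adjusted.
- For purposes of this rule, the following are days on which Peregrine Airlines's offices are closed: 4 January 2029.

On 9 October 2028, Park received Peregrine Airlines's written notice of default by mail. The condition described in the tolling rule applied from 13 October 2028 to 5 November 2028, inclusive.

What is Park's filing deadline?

January 5, 2029

58 days after 9 October 2028 is December 6, 2028.
Service was by mail, adding 5 days: December 6, 2028 + 5 days = December 11, 2028.
From October 13, 2028 through November 5, 2028 inclusive is 24 days; tolling adds 24 days: December 11, 2028 + 24 days = January 4, 2029.
January 4, 2029 is a listed holiday. The next qualifying day is January 5, 2029.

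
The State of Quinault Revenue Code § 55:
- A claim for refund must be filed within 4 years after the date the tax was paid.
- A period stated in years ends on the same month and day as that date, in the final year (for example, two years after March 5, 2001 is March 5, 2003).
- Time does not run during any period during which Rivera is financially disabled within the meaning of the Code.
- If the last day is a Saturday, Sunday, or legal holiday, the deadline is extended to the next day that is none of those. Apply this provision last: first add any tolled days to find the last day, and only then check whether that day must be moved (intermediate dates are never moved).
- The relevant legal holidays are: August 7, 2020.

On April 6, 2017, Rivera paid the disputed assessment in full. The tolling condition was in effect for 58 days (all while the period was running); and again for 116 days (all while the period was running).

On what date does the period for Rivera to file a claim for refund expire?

4 years after April 6, 2017 is April 6, 2021.
Tolling adds 58 days: April 6, 2021 + 58 days = June 3, 2021.
Tolling adds 116 days: June 3, 2021 + 116 days = September 27, 2021.
September 27, 2021 is a Monday and not a legal holiday, so no extension applies.

September 27, 2021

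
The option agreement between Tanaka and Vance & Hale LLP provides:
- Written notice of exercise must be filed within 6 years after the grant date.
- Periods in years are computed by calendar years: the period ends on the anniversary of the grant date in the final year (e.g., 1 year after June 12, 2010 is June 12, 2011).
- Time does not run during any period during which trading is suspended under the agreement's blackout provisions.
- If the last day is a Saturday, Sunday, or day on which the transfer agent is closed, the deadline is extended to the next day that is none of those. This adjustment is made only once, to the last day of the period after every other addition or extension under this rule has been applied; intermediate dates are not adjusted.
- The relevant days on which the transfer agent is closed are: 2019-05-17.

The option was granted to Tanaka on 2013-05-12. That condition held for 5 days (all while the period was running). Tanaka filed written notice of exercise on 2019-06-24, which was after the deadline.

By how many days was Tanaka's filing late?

35 days

6 years after 2013-05-12 is May 12, 2019.
Tolling adds 5 days: May 12, 2019 + 5 days = May 17, 2019.
May 17, 2019 is a listed holiday; May 18, 2019 is Saturday; May 19, 2019 is Sunday. The next qualifying day is May 20, 2019.
The deadline is May 20, 2019; from May 20, 2019 to June 24, 2019 is 35 days.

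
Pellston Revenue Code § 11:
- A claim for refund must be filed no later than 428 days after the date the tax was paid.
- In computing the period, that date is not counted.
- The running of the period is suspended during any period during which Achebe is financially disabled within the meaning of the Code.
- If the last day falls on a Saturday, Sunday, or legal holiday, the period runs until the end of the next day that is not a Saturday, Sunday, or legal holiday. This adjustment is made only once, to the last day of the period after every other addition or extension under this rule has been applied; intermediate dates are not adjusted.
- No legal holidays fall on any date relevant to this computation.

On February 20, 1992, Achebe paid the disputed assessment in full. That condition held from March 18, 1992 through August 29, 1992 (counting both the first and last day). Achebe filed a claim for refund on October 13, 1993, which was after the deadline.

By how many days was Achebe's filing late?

8 days

428 days after February 20, 1992 is April 23, 1993.
From March 18, 1992 through August 29, 1992 inclusive is 165 days; tolling adds 165 days: April 23, 1993 + 165 days = October 5, 1993.
October 5, 1993 is a Tuesday and not a legal holiday, so no extension applies.
The deadline is October 5, 1993; from October 5, 1993 to October 13, 1993 is 8 days.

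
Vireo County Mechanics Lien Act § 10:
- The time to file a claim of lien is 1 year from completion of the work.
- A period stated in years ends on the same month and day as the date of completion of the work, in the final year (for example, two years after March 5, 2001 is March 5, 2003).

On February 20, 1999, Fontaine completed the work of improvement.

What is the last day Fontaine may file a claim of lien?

1 year after February 20, 1999 is February 20, 2000.

February 20, 2000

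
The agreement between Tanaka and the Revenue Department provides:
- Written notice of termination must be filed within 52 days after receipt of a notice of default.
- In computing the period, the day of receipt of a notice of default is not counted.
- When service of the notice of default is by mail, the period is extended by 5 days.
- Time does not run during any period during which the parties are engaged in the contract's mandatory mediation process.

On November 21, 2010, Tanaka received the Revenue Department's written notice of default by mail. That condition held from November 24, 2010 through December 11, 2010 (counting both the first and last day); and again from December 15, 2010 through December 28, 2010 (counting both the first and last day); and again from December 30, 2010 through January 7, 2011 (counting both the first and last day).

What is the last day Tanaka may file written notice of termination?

52 days after November 21, 2010 is January 12, 2011.
Service was by mail, adding 5 days: January 12, 2011 + 5 days = January 17, 2011.
From November 24, 2010 through December 11, 2010 inclusive is 18 days; tolling adds 18 days: January 17, 2011 + 18 days = February 4, 2011.
From December 15, 2010 through December 28, 2010 inclusive is 14 days; tolling adds 14 days: February 4, 2011 + 14 days = February 18, 2011.
From December 30, 2010 through January 7, 2011 inclusive is 9 days; tolling adds 9 days: February 18, 2011 + 9 days = February 27, 2011.

February 27, 2011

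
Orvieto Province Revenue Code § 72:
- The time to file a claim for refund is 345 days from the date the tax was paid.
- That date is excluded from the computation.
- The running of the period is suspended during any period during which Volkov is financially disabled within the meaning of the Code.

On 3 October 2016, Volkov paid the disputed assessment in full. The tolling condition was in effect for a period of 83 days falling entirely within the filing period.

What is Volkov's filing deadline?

December 5, 2017

345 days after 3 October 2016 is September 13, 2017.
Tolling adds 83 days: September 13, 2017 + 83 days = December 5, 2017.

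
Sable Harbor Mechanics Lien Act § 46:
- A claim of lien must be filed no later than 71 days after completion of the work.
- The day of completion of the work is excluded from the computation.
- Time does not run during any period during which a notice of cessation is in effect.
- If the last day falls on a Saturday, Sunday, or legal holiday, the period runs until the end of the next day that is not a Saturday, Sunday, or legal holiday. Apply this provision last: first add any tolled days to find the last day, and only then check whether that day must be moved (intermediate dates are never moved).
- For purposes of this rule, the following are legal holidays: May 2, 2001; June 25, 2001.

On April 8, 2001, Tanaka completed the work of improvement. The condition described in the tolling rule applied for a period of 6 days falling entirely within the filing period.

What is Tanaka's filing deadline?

71 days after April 8, 2001 is June 18, 2001.
Tolling adds 6 days: June 18, 2001 + 6 days = June 24, 2001.
June 24, 2001 is Sunday; June 25, 2001 is a listed holiday. The next qualifying day is June 26, 2001.

June 26, 2001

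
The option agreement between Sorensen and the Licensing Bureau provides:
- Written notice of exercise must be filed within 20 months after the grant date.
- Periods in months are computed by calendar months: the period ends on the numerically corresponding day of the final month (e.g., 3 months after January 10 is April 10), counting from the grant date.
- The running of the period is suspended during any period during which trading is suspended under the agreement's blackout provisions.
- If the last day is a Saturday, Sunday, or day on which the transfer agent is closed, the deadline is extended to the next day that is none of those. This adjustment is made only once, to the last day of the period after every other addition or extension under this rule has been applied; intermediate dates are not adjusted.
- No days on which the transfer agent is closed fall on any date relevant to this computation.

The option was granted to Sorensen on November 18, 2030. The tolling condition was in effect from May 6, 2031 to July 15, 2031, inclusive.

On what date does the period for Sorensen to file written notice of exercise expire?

20 months after November 18, 2030 is July 18, 2032.
From May 6, 2031 through July 15, 2031 inclusive is 71 days; tolling adds 71 days: July 18, 2032 + 71 days = September 27, 2032.
September 27, 2032 is a Monday and not a day on which the transfer agent is closed, so no extension applies.

September 27, 2032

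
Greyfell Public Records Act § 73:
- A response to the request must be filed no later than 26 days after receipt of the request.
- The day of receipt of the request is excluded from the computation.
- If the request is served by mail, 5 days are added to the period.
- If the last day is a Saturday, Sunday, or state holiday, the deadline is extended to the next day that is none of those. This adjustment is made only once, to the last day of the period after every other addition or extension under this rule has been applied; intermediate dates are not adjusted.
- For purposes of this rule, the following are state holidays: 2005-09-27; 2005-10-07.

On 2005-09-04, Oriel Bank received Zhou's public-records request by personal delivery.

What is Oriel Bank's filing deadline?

26 days after 2005-09-04 is September 30, 2005.
Service was not by mail, so no mail extension applies.
September 30, 2005 is a Friday and not a state holiday, so no extension applies.

September 30, 2005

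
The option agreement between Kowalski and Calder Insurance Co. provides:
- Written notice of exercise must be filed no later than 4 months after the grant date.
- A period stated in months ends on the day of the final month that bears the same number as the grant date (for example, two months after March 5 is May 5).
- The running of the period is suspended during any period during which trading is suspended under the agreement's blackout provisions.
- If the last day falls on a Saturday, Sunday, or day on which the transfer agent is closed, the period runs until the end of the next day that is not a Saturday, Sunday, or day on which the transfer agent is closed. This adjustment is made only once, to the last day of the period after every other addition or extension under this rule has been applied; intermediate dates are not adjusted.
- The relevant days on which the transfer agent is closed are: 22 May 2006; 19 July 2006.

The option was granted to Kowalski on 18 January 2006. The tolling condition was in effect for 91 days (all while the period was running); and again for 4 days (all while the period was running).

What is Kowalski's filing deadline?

4 months after 18 January 2006 is May 18, 2006.
Tolling adds 91 days: May 18, 2006 + 91 days = August 17, 2006.
Tolling adds 4 days: August 17, 2006 + 4 days = August 21, 2006.
August 21, 2006 is a Monday and not a day on which the transfer agent is closed, so no extension applies.

August 21, 2006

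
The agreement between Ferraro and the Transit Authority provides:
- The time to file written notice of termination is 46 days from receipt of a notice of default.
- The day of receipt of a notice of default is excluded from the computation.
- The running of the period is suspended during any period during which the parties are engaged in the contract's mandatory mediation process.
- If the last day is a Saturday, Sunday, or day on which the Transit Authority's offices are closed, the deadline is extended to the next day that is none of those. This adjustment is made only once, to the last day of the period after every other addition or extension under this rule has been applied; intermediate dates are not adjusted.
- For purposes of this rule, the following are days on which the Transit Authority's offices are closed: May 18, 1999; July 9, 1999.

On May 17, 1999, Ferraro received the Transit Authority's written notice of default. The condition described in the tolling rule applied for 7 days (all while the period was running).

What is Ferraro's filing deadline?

46 days after May 17, 1999 is July 2, 1999.
Tolling adds 7 days: July 2, 1999 + 7 days = July 9, 1999.
July 9, 1999 is a listed holiday; July 10, 1999 is Saturday; July 11, 1999 is Sunday. The next qualifying day is July 12, 1999.

July 12, 1999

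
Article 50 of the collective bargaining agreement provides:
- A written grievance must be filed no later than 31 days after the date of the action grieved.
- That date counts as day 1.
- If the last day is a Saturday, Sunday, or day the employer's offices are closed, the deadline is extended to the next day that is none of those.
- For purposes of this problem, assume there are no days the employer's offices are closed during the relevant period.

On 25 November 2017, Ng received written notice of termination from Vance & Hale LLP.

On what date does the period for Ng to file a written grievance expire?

December 25, 2017

Counting 25 November 2017 as day 1, day 31 is December 25, 2017.
December 25, 2017 is a Monday and not a day the employer's offices are closed, so no extension applies.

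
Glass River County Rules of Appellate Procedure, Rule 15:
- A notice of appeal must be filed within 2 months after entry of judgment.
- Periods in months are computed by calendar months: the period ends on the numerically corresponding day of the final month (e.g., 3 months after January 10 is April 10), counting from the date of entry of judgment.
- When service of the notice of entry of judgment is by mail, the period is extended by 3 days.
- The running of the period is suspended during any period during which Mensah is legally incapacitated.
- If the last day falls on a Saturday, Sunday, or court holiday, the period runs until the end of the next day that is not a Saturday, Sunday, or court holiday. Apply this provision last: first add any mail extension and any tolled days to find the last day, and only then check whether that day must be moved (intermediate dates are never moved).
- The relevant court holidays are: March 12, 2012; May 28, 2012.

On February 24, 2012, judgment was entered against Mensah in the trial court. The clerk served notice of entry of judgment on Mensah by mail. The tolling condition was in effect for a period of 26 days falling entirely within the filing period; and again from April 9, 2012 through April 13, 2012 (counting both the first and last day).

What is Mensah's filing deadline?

May 29, 2012

2 months after February 24, 2012 is April 24, 2012.
Service was by mail, adding 3 days: April 24, 2012 + 3 days = April 27, 2012.
Tolling adds 26 days: April 27, 2012 + 26 days = May 23, 2012.
From April 9, 2012 through April 13, 2012 inclusive is 5 days; tolling adds 5 days: May 23, 2012 + 5 days = May 28, 2012.
May 28, 2012 is a listed holiday. The next qualifying day is May 29, 2012.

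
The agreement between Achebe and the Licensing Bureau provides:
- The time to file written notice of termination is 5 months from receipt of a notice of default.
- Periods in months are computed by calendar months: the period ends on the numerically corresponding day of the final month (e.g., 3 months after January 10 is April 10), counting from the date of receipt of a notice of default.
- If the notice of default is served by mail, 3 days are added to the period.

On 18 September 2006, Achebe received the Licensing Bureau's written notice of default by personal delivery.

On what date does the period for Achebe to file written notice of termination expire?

February 18, 2007

5 months after 18 September 2006 is February 18, 2007.
Service was not by mail, so no mail extension applies.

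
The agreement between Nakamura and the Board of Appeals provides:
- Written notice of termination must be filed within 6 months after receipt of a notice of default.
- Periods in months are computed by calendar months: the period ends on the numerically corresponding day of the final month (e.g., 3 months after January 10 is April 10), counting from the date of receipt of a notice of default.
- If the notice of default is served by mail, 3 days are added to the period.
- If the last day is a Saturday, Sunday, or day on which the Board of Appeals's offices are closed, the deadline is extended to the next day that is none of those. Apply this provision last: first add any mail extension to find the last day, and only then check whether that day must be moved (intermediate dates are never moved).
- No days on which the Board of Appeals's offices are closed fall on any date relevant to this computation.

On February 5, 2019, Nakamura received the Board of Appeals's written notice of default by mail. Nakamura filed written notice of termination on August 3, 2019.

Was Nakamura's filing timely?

6 months after February 5, 2019 is August 5, 2019.
Service was by mail, adding 3 days: August 5, 2019 + 3 days = August 8, 2019.
August 8, 2019 is a Thursday and not a day on which the Board of Appeals's offices are closed, so no extension applies.
The deadline is August 8, 2019; the filing on August 3, 2019 is on or before that date.

Yes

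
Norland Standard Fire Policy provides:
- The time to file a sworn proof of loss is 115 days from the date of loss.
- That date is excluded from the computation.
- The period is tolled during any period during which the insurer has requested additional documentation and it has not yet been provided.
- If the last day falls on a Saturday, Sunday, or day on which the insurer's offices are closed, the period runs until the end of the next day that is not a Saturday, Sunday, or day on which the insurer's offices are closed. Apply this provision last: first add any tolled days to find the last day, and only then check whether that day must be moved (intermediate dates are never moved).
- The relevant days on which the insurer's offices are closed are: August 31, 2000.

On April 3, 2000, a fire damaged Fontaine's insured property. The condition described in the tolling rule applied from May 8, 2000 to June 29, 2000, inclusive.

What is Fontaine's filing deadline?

115 days after April 3, 2000 is July 27, 2000.
From May 8, 2000 through June 29, 2000 inclusive is 53 days; tolling adds 53 days: July 27, 2000 + 53 days = September 18, 2000.
September 18, 2000 is a Monday and not a day on which the insurer's offices are closed, so no extension applies.

September 18, 2000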